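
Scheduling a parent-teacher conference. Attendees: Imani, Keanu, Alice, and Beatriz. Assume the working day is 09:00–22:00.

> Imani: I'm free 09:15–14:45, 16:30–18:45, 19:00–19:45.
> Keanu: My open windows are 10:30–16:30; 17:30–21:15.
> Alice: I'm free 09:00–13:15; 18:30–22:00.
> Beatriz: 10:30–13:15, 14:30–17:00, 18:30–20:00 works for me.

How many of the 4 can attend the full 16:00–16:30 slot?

2

Keanu and Beatriz can make the full 16:00-16:30 slot — that's 2.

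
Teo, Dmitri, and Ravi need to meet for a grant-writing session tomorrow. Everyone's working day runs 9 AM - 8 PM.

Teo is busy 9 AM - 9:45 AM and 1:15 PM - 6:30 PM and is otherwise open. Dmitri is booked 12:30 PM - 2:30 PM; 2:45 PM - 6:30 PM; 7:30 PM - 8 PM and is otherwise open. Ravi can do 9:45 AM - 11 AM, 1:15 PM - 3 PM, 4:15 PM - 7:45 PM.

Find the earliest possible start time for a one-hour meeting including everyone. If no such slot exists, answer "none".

09:45

Teo free: 09:45-13:15, 18:30-20:00 (invert busy blocks within the working day).
Dmitri free: 09:00-12:30, 14:30-14:45, 18:30-19:30 (invert busy blocks within the working day).
Ravi free: 09:45-11:00, 13:15-15:00, 16:15-19:45.
Teo ∩ Dmitri: 09:45-12:30, 18:30-19:30.
Teo ∩ Dmitri ∩ Ravi: 09:45-11:00, 18:30-19:30.
So the common availability across everyone is 09:45-11:00, 18:30-19:30.
The first common window of at least 60 minutes is 09:45-11:00, so the earliest start is 09:45.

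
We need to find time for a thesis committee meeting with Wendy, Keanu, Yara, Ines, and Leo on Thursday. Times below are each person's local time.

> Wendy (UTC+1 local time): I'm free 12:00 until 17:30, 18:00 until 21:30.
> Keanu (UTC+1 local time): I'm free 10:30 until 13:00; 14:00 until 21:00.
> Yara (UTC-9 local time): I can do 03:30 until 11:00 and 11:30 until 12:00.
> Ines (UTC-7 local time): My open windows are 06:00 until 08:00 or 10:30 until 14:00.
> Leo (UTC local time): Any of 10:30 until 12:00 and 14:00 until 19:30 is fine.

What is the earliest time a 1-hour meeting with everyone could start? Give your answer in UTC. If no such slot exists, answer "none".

14:00

Wendy in UTC: 11:00-16:30, 17:00-20:30 (subtract 1h to convert from UTC+1).
Keanu in UTC: 09:30-12:00, 13:00-20:00 (subtract 1h to convert from UTC+1).
Yara in UTC: 12:30-20:00, 20:30-21:00 (add 9h to convert from UTC-9).
Ines in UTC: 13:00-15:00, 17:30-21:00 (add 7h to convert from UTC-7).
Leo in UTC: 10:30-12:00, 14:00-19:30.
Wendy ∩ Keanu: 11:00-12:00, 13:00-16:30, 17:00-20:00.
Wendy ∩ Keanu ∩ Yara: 13:00-16:30, 17:00-20:00.
Wendy ∩ Keanu ∩ Yara ∩ Ines: 13:00-15:00, 17:30-20:00.
Wendy ∩ Keanu ∩ Yara ∩ Ines ∩ Leo: 14:00-15:00, 17:30-19:30.
So the common availability across everyone is 14:00-15:00, 17:30-19:30.
The first common window of at least 60 minutes is 14:00-15:00, so the earliest start is 14:00.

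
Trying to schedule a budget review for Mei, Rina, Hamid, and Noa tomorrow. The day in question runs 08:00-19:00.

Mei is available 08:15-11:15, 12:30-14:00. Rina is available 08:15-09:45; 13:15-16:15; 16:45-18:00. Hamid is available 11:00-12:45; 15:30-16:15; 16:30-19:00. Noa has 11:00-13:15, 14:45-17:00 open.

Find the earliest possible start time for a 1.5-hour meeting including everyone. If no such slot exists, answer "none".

none

Mei ∩ Rina: 08:15-09:45, 13:15-14:00.
Mei ∩ Rina ∩ Hamid: ∅.
Mei ∩ Rina ∩ Hamid ∩ Noa: ∅.
There is no time when everyone is free.
No common window is at least 90 minutes long.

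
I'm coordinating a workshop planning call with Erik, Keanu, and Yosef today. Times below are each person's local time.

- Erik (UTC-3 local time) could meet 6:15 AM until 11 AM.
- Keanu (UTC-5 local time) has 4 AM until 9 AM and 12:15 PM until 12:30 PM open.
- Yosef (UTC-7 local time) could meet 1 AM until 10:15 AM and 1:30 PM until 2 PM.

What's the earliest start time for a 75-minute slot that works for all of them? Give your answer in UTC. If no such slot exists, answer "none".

Erik in UTC: 09:15-14:00 (add 3h to convert from UTC-3).
Keanu in UTC: 09:00-14:00, 17:15-17:30 (add 5h to convert from UTC-5).
Yosef in UTC: 08:00-17:15, 20:30-21:00 (add 7h to convert from UTC-7).
Erik ∩ Keanu: 09:15-14:00.
Erik ∩ Keanu ∩ Yosef: 09:15-14:00.
The first common window of at least 75 minutes is 09:15-14:00, so the earliest start is 09:15.

09:15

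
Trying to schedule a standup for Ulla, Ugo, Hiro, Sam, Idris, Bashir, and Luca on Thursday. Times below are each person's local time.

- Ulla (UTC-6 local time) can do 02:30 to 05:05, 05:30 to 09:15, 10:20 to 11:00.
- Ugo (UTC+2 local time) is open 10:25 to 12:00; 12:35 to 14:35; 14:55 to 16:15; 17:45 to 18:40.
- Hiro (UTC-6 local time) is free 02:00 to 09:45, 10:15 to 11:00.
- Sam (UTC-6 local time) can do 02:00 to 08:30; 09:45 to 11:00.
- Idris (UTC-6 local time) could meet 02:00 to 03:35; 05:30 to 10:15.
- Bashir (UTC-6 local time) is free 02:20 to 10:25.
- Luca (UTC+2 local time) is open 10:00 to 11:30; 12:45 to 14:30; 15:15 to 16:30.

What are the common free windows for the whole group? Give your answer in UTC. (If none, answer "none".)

08:30-09:30, 11:30-12:30, 13:15-14:15

Ulla in UTC: 08:30-11:05, 11:30-15:15, 16:20-17:00 (add 6h to convert from UTC-6).
Ugo in UTC: 08:25-10:00, 10:35-12:35, 12:55-14:15, 15:45-16:40 (subtract 2h to convert from UTC+2).
Hiro in UTC: 08:00-15:45, 16:15-17:00 (add 6h to convert from UTC-6).
Sam in UTC: 08:00-14:30, 15:45-17:00 (add 6h to convert from UTC-6).
Idris in UTC: 08:00-09:35, 11:30-16:15 (add 6h to convert from UTC-6).
Bashir in UTC: 08:20-16:25 (add 6h to convert from UTC-6).
Luca in UTC: 08:00-09:30, 10:45-12:30, 13:15-14:30 (subtract 2h to convert from UTC+2).
Ulla ∩ Ugo: 08:30-10:00, 10:35-11:05, 11:30-12:35, 12:55-14:15, 16:20-16:40.
Ulla ∩ Ugo ∩ Hiro: 08:30-10:00, 10:35-11:05, 11:30-12:35, 12:55-14:15, 16:20-16:40.
Ulla ∩ Ugo ∩ Hiro ∩ Sam: 08:30-10:00, 10:35-11:05, 11:30-12:35, 12:55-14:15, 16:20-16:40.
Ulla ∩ Ugo ∩ Hiro ∩ Sam ∩ Idris: 08:30-09:35, 11:30-12:35, 12:55-14:15.
Ulla ∩ Ugo ∩ Hiro ∩ Sam ∩ Idris ∩ Bashir: 08:30-09:35, 11:30-12:35, 12:55-14:15.
Ulla ∩ Ugo ∩ Hiro ∩ Sam ∩ Idris ∩ Bashir ∩ Luca: 08:30-09:30, 11:30-12:30, 13:15-14:15.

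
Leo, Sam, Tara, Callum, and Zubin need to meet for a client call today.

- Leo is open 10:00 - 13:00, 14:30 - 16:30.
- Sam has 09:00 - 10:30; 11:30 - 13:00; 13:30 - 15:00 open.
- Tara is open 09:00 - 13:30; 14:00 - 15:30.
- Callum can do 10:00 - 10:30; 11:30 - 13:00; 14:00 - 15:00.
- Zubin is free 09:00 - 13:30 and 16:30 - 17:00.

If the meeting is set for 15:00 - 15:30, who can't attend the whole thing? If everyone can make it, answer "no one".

Callum, Sam, Zubin

Leo: free for 15:00-15:30. Sam: not fully free for 15:00-15:30. Tara: free for 15:00-15:30. Callum: not fully free for 15:00-15:30. Zubin: not fully free for 15:00-15:30.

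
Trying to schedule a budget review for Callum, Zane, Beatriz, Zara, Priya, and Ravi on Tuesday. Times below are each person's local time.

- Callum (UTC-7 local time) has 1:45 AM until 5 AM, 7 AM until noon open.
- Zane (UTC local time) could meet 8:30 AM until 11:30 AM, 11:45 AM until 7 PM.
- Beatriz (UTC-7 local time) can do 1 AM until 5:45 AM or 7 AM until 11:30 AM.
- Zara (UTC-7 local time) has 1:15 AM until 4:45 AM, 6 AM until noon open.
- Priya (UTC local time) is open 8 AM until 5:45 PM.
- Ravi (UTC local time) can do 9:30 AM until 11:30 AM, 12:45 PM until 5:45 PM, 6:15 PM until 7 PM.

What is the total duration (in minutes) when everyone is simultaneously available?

Callum in UTC: 08:45-12:00, 14:00-19:00 (add 7h to convert from UTC-7).
Zane in UTC: 08:30-11:30, 11:45-19:00.
Beatriz in UTC: 08:00-12:45, 14:00-18:30 (add 7h to convert from UTC-7).
Zara in UTC: 08:15-11:45, 13:00-19:00 (add 7h to convert from UTC-7).
Priya in UTC: 08:00-17:45.
Ravi in UTC: 09:30-11:30, 12:45-17:45, 18:15-19:00.
Callum ∩ Zane: 08:45-11:30, 11:45-12:00, 14:00-19:00.
Callum ∩ Zane ∩ Beatriz: 08:45-11:30, 11:45-12:00, 14:00-18:30.
Callum ∩ Zane ∩ Beatriz ∩ Zara: 08:45-11:30, 14:00-18:30.
Callum ∩ Zane ∩ Beatriz ∩ Zara ∩ Priya: 08:45-11:30, 14:00-17:45.
Callum ∩ Zane ∩ Beatriz ∩ Zara ∩ Priya ∩ Ravi: 09:30-11:30, 14:00-17:45.
Summing the common windows: 120 + 225 = 345 minutes.

345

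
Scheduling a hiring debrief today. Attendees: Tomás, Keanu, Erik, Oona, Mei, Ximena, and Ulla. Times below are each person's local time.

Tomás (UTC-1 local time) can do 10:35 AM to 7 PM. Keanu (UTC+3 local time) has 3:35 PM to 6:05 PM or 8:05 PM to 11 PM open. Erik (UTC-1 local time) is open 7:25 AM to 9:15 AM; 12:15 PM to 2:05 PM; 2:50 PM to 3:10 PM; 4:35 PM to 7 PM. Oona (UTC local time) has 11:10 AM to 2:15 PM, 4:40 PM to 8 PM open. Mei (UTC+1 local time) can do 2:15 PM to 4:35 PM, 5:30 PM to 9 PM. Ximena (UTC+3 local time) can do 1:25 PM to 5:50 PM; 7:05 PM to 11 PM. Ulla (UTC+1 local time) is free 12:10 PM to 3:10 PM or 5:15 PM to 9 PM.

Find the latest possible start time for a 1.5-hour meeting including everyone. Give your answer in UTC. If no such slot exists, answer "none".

18:30

Tomás in UTC: 11:35-20:00 (add 1h to convert from UTC-1).
Keanu in UTC: 12:35-15:05, 17:05-20:00 (subtract 3h to convert from UTC+3).
Erik in UTC: 08:25-10:15, 13:15-15:05, 15:50-16:10, 17:35-20:00 (add 1h to convert from UTC-1).
Oona in UTC: 11:10-14:15, 16:40-20:00.
Mei in UTC: 13:15-15:35, 16:30-20:00 (subtract 1h to convert from UTC+1).
Ximena in UTC: 10:25-14:50, 16:05-20:00 (subtract 3h to convert from UTC+3).
Ulla in UTC: 11:10-14:10, 16:15-20:00 (subtract 1h to convert from UTC+1).
Tomás ∩ Keanu: 12:35-15:05, 17:05-20:00.
Tomás ∩ Keanu ∩ Erik: 13:15-15:05, 17:35-20:00.
Tomás ∩ Keanu ∩ Erik ∩ Oona: 13:15-14:15, 17:35-20:00.
Tomás ∩ Keanu ∩ Erik ∩ Oona ∩ Mei: 13:15-14:15, 17:35-20:00.
Tomás ∩ Keanu ∩ Erik ∩ Oona ∩ Mei ∩ Ximena: 13:15-14:15, 17:35-20:00.
Tomás ∩ Keanu ∩ Erik ∩ Oona ∩ Mei ∩ Ximena ∩ Ulla: 13:15-14:10, 17:35-20:00.
The last common window of at least 90 minutes is 17:35-20:00; a 90-minute meeting can start as late as 18:30 and still end by 20:00.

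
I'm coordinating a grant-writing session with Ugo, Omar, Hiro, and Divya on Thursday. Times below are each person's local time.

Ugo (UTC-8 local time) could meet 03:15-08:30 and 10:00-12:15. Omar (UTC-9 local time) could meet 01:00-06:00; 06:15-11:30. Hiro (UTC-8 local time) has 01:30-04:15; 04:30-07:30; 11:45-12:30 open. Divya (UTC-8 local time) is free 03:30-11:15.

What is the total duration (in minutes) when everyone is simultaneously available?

210

Ugo in UTC: 11:15-16:30, 18:00-20:15 (add 8h to convert from UTC-8).
Omar in UTC: 10:00-15:00, 15:15-20:30 (add 9h to convert from UTC-9).
Hiro in UTC: 09:30-12:15, 12:30-15:30, 19:45-20:30 (add 8h to convert from UTC-8).
Divya in UTC: 11:30-19:15 (add 8h to convert from UTC-8).
Ugo ∩ Omar: 11:15-15:00, 15:15-16:30, 18:00-20:15.
Ugo ∩ Omar ∩ Hiro: 11:15-12:15, 12:30-15:00, 15:15-15:30, 19:45-20:15.
Ugo ∩ Omar ∩ Hiro ∩ Divya: 11:30-12:15, 12:30-15:00, 15:15-15:30.
Those are the intersection windows.
Summing the common windows: 45 + 150 + 15 = 210 minutes.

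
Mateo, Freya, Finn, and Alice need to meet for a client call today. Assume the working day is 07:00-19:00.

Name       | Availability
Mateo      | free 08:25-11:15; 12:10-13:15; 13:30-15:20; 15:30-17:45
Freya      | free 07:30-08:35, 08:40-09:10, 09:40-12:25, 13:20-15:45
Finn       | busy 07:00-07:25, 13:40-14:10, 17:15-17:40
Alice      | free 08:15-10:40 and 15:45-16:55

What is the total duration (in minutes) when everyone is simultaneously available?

Mateo free: 08:25-11:15, 12:10-13:15, 13:30-15:20, 15:30-17:45.
Freya free: 07:30-08:35, 08:40-09:10, 09:40-12:25, 13:20-15:45.
Finn free: 07:25-13:40, 14:10-17:15, 17:40-19:00 (invert busy blocks within the working day).
Alice free: 08:15-10:40, 15:45-16:55.
Mateo ∩ Freya: 08:25-08:35, 08:40-09:10, 09:40-11:15, 12:10-12:25, 13:30-15:20, 15:30-15:45.
Mateo ∩ Freya ∩ Finn: 08:25-08:35, 08:40-09:10, 09:40-11:15, 12:10-12:25, 13:30-13:40, 14:10-15:20, 15:30-15:45.
Mateo ∩ Freya ∩ Finn ∩ Alice: 08:25-08:35, 08:40-09:10, 09:40-10:40.
Those are the intersection windows.
Summing the common windows: 10 + 30 + 60 = 100 minutes.

100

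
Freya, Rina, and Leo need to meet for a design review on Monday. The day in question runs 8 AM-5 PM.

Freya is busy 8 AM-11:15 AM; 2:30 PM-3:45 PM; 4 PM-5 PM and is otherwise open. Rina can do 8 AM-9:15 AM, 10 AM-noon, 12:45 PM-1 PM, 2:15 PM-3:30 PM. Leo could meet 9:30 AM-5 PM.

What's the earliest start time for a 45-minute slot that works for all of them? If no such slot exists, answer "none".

Freya free: 11:15-14:30, 15:45-16:00 (invert busy blocks within the working day).
Rina free: 08:00-09:15, 10:00-12:00, 12:45-13:00, 14:15-15:30.
Leo free: 09:30-17:00.
Freya ∩ Rina: 11:15-12:00, 12:45-13:00, 14:15-14:30.
Freya ∩ Rina ∩ Leo: 11:15-12:00, 12:45-13:00, 14:15-14:30.
Those are the intersection windows.
The first common window of at least 45 minutes is 11:15-12:00, so the earliest start is 11:15.

11:15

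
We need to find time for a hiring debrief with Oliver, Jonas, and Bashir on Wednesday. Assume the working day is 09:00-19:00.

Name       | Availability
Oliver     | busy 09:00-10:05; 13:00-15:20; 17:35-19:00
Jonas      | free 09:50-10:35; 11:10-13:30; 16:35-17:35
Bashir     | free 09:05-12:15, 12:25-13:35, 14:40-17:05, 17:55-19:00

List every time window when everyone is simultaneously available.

10:05-10:35, 11:10-12:15, 12:25-13:00, 16:35-17:05

Oliver free: 10:05-13:00, 15:20-17:35 (invert busy blocks within the working day).
Jonas free: 09:50-10:35, 11:10-13:30, 16:35-17:35.
Bashir free: 09:05-12:15, 12:25-13:35, 14:40-17:05, 17:55-19:00.
Oliver ∩ Jonas: 10:05-10:35, 11:10-13:00, 16:35-17:35.
Oliver ∩ Jonas ∩ Bashir: 10:05-10:35, 11:10-12:15, 12:25-13:00, 16:35-17:05.
So the common availability across everyone is 10:05-10:35, 11:10-12:15, 12:25-13:00, 16:35-17:05.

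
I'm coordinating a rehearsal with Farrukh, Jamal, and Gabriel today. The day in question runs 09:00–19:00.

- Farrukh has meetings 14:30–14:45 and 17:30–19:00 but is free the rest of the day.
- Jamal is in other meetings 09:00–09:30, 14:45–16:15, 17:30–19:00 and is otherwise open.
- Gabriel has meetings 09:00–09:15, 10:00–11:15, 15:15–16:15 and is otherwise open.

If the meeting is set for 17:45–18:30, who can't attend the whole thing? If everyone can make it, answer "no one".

Farrukh, Jamal

Farrukh free: 09:00-14:30, 14:45-17:30 (invert busy blocks within the working day).
Jamal free: 09:30-14:45, 16:15-17:30 (invert busy blocks within the working day).
Gabriel free: 09:15-10:00, 11:15-15:15, 16:15-19:00 (invert busy blocks within the working day).
Farrukh: not fully free for 17:45-18:30. Jamal: not fully free for 17:45-18:30. Gabriel: free for 17:45-18:30.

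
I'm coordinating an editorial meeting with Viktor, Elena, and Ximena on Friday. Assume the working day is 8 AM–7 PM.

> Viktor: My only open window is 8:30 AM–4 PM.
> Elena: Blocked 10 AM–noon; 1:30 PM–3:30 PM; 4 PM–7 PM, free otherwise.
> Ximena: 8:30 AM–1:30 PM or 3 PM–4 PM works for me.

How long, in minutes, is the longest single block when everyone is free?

Viktor free: 08:30-16:00.
Elena free: 08:00-10:00, 12:00-13:30, 15:30-16:00 (invert busy blocks within the working day).
Ximena free: 08:30-13:30, 15:00-16:00.
Viktor ∩ Elena: 08:30-10:00, 12:00-13:30, 15:30-16:00.
Viktor ∩ Elena ∩ Ximena: 08:30-10:00, 12:00-13:30, 15:30-16:00.
So the common availability across everyone is 08:30-10:00, 12:00-13:30, 15:30-16:00.
The longest is 08:30-10:00 at 90 minutes.

90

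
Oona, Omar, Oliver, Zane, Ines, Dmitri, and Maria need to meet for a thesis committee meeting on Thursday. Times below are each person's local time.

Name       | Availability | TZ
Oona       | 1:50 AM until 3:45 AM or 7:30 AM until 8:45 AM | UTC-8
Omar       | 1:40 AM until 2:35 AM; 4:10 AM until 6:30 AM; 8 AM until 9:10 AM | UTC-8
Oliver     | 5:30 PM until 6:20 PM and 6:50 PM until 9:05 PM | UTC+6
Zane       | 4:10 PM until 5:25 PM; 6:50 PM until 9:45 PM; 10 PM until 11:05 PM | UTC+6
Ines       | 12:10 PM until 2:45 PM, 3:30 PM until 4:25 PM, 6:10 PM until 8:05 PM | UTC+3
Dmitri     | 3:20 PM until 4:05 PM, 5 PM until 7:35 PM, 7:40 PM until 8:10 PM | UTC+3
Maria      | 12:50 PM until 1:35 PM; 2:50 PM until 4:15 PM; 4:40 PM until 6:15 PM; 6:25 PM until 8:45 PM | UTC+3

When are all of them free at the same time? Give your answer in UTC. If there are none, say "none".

none

Oona in UTC: 09:50-11:45, 15:30-16:45 (add 8h to convert from UTC-8).
Omar in UTC: 09:40-10:35, 12:10-14:30, 16:00-17:10 (add 8h to convert from UTC-8).
Oliver in UTC: 11:30-12:20, 12:50-15:05 (subtract 6h to convert from UTC+6).
Zane in UTC: 10:10-11:25, 12:50-15:45, 16:00-17:05 (subtract 6h to convert from UTC+6).
Ines in UTC: 09:10-11:45, 12:30-13:25, 15:10-17:05 (subtract 3h to convert from UTC+3).
Dmitri in UTC: 12:20-13:05, 14:00-16:35, 16:40-17:10 (subtract 3h to convert from UTC+3).
Maria in UTC: 09:50-10:35, 11:50-13:15, 13:40-15:15, 15:25-17:45 (subtract 3h to convert from UTC+3).
Oona ∩ Omar: 09:50-10:35, 16:00-16:45.
Oona ∩ Omar ∩ Oliver: ∅.
Oona ∩ Omar ∩ Oliver ∩ Zane: ∅.
Oona ∩ Omar ∩ Oliver ∩ Zane ∩ Ines: ∅.
Oona ∩ Omar ∩ Oliver ∩ Zane ∩ Ines ∩ Dmitri: ∅.
Oona ∩ Omar ∩ Oliver ∩ Zane ∩ Ines ∩ Dmitri ∩ Maria: ∅.
There is no time when everyone is free.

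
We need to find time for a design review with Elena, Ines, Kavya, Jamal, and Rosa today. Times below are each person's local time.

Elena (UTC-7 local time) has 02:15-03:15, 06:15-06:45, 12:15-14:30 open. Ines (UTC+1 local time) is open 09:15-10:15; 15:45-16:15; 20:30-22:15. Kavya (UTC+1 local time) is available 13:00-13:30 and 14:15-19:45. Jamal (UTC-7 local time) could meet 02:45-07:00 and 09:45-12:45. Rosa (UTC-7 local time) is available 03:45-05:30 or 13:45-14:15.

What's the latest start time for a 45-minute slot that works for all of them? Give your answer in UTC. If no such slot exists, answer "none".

Elena in UTC: 09:15-10:15, 13:15-13:45, 19:15-21:30 (add 7h to convert from UTC-7).
Ines in UTC: 08:15-09:15, 14:45-15:15, 19:30-21:15 (subtract 1h to convert from UTC+1).
Kavya in UTC: 12:00-12:30, 13:15-18:45 (subtract 1h to convert from UTC+1).
Jamal in UTC: 09:45-14:00, 16:45-19:45 (add 7h to convert from UTC-7).
Rosa in UTC: 10:45-12:30, 20:45-21:15 (add 7h to convert from UTC-7).
Elena ∩ Ines: 19:30-21:15.
Elena ∩ Ines ∩ Kavya: ∅.
Elena ∩ Ines ∩ Kavya ∩ Jamal: ∅.
Elena ∩ Ines ∩ Kavya ∩ Jamal ∩ Rosa: ∅.
There is no time when everyone is free.
No common window is at least 45 minutes long.

none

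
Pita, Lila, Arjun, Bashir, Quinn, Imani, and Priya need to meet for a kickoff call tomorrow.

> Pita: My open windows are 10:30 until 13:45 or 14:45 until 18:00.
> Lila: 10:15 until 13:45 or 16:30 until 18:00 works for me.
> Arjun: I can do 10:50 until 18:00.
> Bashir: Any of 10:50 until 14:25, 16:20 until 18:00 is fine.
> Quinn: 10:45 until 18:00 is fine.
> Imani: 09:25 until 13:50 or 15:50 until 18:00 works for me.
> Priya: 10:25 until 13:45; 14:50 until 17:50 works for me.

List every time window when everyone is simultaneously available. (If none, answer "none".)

Pita ∩ Lila: 10:30-13:45, 16:30-18:00.
Pita ∩ Lila ∩ Arjun: 10:50-13:45, 16:30-18:00.
Pita ∩ Lila ∩ Arjun ∩ Bashir: 10:50-13:45, 16:30-18:00.
Pita ∩ Lila ∩ Arjun ∩ Bashir ∩ Quinn: 10:50-13:45, 16:30-18:00.
Pita ∩ Lila ∩ Arjun ∩ Bashir ∩ Quinn ∩ Imani: 10:50-13:45, 16:30-18:00.
Pita ∩ Lila ∩ Arjun ∩ Bashir ∩ Quinn ∩ Imani ∩ Priya: 10:50-13:45, 16:30-17:50.

10:50-13:45, 16:30-17:50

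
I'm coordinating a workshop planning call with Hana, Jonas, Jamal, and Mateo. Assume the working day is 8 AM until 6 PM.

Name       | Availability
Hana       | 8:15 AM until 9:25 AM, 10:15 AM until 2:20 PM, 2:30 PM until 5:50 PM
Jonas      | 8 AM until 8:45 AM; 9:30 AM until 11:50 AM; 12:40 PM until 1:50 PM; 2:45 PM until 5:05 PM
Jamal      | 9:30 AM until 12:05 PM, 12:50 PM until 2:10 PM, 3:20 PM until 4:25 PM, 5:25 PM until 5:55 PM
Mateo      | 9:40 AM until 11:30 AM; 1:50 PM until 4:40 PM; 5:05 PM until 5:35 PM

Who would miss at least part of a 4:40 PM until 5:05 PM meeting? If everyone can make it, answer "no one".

Hana: free for 16:40-17:05. Jonas: free for 16:40-17:05. Jamal: not fully free for 16:40-17:05. Mateo: not fully free for 16:40-17:05.

Jamal, Mateo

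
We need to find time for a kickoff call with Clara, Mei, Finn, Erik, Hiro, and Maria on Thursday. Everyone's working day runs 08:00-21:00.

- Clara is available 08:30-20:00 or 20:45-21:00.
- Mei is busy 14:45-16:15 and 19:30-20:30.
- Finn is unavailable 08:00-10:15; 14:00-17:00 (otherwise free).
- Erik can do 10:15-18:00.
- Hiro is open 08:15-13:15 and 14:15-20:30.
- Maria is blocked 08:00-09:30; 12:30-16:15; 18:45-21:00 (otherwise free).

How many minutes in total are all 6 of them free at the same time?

195

Clara free: 08:30-20:00, 20:45-21:00.
Mei free: 08:00-14:45, 16:15-19:30, 20:30-21:00 (invert busy blocks within the working day).
Finn free: 10:15-14:00, 17:00-21:00 (invert busy blocks within the working day).
Erik free: 10:15-18:00.
Hiro free: 08:15-13:15, 14:15-20:30.
Maria free: 09:30-12:30, 16:15-18:45 (invert busy blocks within the working day).
Clara ∩ Mei: 08:30-14:45, 16:15-19:30, 20:45-21:00.
Clara ∩ Mei ∩ Finn: 10:15-14:00, 17:00-19:30, 20:45-21:00.
Clara ∩ Mei ∩ Finn ∩ Erik: 10:15-14:00, 17:00-18:00.
Clara ∩ Mei ∩ Finn ∩ Erik ∩ Hiro: 10:15-13:15, 17:00-18:00.
Clara ∩ Mei ∩ Finn ∩ Erik ∩ Hiro ∩ Maria: 10:15-12:30, 17:00-18:00.
Those are the intersection windows.
Summing the common windows: 135 + 60 = 195 minutes.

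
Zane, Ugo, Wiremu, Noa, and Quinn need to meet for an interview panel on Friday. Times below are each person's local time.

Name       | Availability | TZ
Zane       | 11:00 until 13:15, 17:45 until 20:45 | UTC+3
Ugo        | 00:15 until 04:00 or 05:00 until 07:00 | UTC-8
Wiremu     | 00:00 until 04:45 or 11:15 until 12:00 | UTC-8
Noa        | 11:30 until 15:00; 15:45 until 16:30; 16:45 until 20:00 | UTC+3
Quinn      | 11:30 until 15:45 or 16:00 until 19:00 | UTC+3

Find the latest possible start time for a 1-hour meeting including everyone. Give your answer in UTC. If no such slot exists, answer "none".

09:15

Zane in UTC: 08:00-10:15, 14:45-17:45 (subtract 3h to convert from UTC+3).
Ugo in UTC: 08:15-12:00, 13:00-15:00 (add 8h to convert from UTC-8).
Wiremu in UTC: 08:00-12:45, 19:15-20:00 (add 8h to convert from UTC-8).
Noa in UTC: 08:30-12:00, 12:45-13:30, 13:45-17:00 (subtract 3h to convert from UTC+3).
Quinn in UTC: 08:30-12:45, 13:00-16:00 (subtract 3h to convert from UTC+3).
Zane ∩ Ugo: 08:15-10:15, 14:45-15:00.
Zane ∩ Ugo ∩ Wiremu: 08:15-10:15.
Zane ∩ Ugo ∩ Wiremu ∩ Noa: 08:30-10:15.
Zane ∩ Ugo ∩ Wiremu ∩ Noa ∩ Quinn: 08:30-10:15.
The last common window of at least 60 minutes is 08:30-10:15; a 60-minute meeting can start as late as 09:15 and still end by 10:15.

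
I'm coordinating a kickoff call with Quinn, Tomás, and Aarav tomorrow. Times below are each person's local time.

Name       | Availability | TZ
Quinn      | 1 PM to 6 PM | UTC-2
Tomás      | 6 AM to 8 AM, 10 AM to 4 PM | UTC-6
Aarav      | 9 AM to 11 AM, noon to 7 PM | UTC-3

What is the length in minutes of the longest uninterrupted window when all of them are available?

Quinn in UTC: 15:00-20:00 (add 2h to convert from UTC-2).
Tomás in UTC: 12:00-14:00, 16:00-22:00 (add 6h to convert from UTC-6).
Aarav in UTC: 12:00-14:00, 15:00-22:00 (add 3h to convert from UTC-3).
Quinn ∩ Tomás: 16:00-20:00.
Quinn ∩ Tomás ∩ Aarav: 16:00-20:00.
The longest is 16:00-20:00 at 240 minutes.

240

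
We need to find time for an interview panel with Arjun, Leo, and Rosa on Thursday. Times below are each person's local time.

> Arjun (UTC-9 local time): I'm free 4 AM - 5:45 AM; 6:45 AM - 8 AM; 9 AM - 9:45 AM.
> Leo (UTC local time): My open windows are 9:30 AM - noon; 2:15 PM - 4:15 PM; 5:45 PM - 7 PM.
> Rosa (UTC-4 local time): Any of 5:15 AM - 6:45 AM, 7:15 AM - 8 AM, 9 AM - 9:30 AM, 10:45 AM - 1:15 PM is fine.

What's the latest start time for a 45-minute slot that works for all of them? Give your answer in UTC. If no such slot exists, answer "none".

Arjun in UTC: 13:00-14:45, 15:45-17:00, 18:00-18:45 (add 9h to convert from UTC-9).
Leo in UTC: 09:30-12:00, 14:15-16:15, 17:45-19:00.
Rosa in UTC: 09:15-10:45, 11:15-12:00, 13:00-13:30, 14:45-17:15 (add 4h to convert from UTC-4).
Arjun ∩ Leo: 14:15-14:45, 15:45-16:15, 18:00-18:45.
Arjun ∩ Leo ∩ Rosa: 15:45-16:15.
No common window is at least 45 minutes long.

none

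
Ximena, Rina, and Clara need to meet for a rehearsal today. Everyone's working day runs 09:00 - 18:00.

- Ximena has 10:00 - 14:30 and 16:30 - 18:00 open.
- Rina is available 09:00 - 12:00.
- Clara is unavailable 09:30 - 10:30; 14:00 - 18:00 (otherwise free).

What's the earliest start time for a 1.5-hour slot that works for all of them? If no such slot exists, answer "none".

10:30

Ximena free: 10:00-14:30, 16:30-18:00.
Rina free: 09:00-12:00.
Clara free: 09:00-09:30, 10:30-14:00 (invert busy blocks within the working day).
Ximena ∩ Rina: 10:00-12:00.
Ximena ∩ Rina ∩ Clara: 10:30-12:00.
The first common window of at least 90 minutes is 10:30-12:00, so the earliest start is 10:30.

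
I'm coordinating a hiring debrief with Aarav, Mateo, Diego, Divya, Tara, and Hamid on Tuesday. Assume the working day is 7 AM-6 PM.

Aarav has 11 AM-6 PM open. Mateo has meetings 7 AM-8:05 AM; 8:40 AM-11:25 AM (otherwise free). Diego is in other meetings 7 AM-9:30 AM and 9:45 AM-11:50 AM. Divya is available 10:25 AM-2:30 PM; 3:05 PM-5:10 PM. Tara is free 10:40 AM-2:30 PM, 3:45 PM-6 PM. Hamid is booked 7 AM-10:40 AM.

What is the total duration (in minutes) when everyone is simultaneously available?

245

Aarav free: 11:00-18:00.
Mateo free: 08:05-08:40, 11:25-18:00 (invert busy blocks within the working day).
Diego free: 09:30-09:45, 11:50-18:00 (invert busy blocks within the working day).
Divya free: 10:25-14:30, 15:05-17:10.
Tara free: 10:40-14:30, 15:45-18:00.
Hamid free: 10:40-18:00 (invert busy blocks within the working day).
Aarav ∩ Mateo: 11:25-18:00.
Aarav ∩ Mateo ∩ Diego: 11:50-18:00.
Aarav ∩ Mateo ∩ Diego ∩ Divya: 11:50-14:30, 15:05-17:10.
Aarav ∩ Mateo ∩ Diego ∩ Divya ∩ Tara: 11:50-14:30, 15:45-17:10.
Aarav ∩ Mateo ∩ Diego ∩ Divya ∩ Tara ∩ Hamid: 11:50-14:30, 15:45-17:10.
Summing the common windows: 160 + 85 = 245 minutes.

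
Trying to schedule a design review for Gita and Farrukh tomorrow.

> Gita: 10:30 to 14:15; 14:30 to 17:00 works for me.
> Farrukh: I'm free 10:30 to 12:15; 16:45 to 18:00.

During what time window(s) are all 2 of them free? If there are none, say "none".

Gita ∩ Farrukh: 10:30-12:15, 16:45-17:00.
Those are the intersection windows.

10:30-12:15, 16:45-17:00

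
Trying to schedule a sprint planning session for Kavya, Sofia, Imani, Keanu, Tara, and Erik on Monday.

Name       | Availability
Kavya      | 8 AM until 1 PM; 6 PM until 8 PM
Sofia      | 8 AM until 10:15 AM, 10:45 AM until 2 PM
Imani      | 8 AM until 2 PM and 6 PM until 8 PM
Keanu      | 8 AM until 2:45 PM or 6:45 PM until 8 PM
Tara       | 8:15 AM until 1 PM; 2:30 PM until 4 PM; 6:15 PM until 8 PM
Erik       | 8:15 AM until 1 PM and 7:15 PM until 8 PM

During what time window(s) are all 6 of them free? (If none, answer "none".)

Kavya ∩ Sofia: 08:00-10:15, 10:45-13:00.
Kavya ∩ Sofia ∩ Imani: 08:00-10:15, 10:45-13:00.
Kavya ∩ Sofia ∩ Imani ∩ Keanu: 08:00-10:15, 10:45-13:00.
Kavya ∩ Sofia ∩ Imani ∩ Keanu ∩ Tara: 08:15-10:15, 10:45-13:00.
Kavya ∩ Sofia ∩ Imani ∩ Keanu ∩ Tara ∩ Erik: 08:15-10:15, 10:45-13:00.

08:15-10:15, 10:45-13:00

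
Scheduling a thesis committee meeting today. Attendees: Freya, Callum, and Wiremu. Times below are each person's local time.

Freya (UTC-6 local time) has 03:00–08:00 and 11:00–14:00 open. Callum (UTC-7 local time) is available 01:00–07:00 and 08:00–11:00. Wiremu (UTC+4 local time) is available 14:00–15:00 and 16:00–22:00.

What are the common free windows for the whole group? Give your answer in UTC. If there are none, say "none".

10:00-11:00, 12:00-14:00, 17:00-18:00

Freya in UTC: 09:00-14:00, 17:00-20:00 (add 6h to convert from UTC-6).
Callum in UTC: 08:00-14:00, 15:00-18:00 (add 7h to convert from UTC-7).
Wiremu in UTC: 10:00-11:00, 12:00-18:00 (subtract 4h to convert from UTC+4).
Freya ∩ Callum: 09:00-14:00, 17:00-18:00.
Freya ∩ Callum ∩ Wiremu: 10:00-11:00, 12:00-14:00, 17:00-18:00.
So the common availability across everyone is 10:00-11:00, 12:00-14:00, 17:00-18:00.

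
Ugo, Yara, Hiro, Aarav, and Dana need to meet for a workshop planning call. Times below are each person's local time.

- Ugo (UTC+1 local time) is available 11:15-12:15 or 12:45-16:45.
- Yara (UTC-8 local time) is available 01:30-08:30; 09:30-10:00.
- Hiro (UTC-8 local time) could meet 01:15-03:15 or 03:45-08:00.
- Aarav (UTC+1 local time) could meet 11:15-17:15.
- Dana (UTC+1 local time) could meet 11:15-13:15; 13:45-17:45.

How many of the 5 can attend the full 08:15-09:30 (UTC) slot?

0

Ugo in UTC: 10:15-11:15, 11:45-15:45 (subtract 1h to convert from UTC+1).
Yara in UTC: 09:30-16:30, 17:30-18:00 (add 8h to convert from UTC-8).
Hiro in UTC: 09:15-11:15, 11:45-16:00 (add 8h to convert from UTC-8).
Aarav in UTC: 10:15-16:15 (subtract 1h to convert from UTC+1).
Dana in UTC: 10:15-12:15, 12:45-16:45 (subtract 1h to convert from UTC+1).
nobody can make the full 08:15-09:30 slot — that's 0.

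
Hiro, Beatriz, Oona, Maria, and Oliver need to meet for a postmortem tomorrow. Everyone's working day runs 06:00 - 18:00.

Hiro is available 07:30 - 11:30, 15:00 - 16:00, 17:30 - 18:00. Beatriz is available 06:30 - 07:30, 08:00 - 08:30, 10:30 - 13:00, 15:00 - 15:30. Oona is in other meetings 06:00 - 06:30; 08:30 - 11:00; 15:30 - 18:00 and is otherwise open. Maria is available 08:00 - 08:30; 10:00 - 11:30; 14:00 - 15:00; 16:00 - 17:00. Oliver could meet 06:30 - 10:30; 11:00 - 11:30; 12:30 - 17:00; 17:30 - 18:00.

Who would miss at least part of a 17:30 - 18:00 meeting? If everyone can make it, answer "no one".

Beatriz, Maria, Oona

Hiro free: 07:30-11:30, 15:00-16:00, 17:30-18:00.
Beatriz free: 06:30-07:30, 08:00-08:30, 10:30-13:00, 15:00-15:30.
Oona free: 06:30-08:30, 11:00-15:30 (invert busy blocks within the working day).
Maria free: 08:00-08:30, 10:00-11:30, 14:00-15:00, 16:00-17:00.
Oliver free: 06:30-10:30, 11:00-11:30, 12:30-17:00, 17:30-18:00.
Hiro: free for 17:30-18:00. Beatriz: not fully free for 17:30-18:00. Oona: not fully free for 17:30-18:00. Maria: not fully free for 17:30-18:00. Oliver: free for 17:30-18:00.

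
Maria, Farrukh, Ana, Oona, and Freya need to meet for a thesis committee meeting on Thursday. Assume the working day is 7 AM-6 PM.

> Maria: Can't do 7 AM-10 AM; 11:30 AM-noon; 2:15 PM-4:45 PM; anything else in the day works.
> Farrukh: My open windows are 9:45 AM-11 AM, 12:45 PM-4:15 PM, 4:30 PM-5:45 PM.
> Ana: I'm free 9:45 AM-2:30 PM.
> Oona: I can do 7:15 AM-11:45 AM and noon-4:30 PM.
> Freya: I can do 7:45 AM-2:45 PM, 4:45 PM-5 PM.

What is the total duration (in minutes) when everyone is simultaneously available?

Maria free: 10:00-11:30, 12:00-14:15, 16:45-18:00 (invert busy blocks within the working day).
Farrukh free: 09:45-11:00, 12:45-16:15, 16:30-17:45.
Ana free: 09:45-14:30.
Oona free: 07:15-11:45, 12:00-16:30.
Freya free: 07:45-14:45, 16:45-17:00.
Maria ∩ Farrukh: 10:00-11:00, 12:45-14:15, 16:45-17:45.
Maria ∩ Farrukh ∩ Ana: 10:00-11:00, 12:45-14:15.
Maria ∩ Farrukh ∩ Ana ∩ Oona: 10:00-11:00, 12:45-14:15.
Maria ∩ Farrukh ∩ Ana ∩ Oona ∩ Freya: 10:00-11:00, 12:45-14:15.
Summing the common windows: 60 + 90 = 150 minutes.

150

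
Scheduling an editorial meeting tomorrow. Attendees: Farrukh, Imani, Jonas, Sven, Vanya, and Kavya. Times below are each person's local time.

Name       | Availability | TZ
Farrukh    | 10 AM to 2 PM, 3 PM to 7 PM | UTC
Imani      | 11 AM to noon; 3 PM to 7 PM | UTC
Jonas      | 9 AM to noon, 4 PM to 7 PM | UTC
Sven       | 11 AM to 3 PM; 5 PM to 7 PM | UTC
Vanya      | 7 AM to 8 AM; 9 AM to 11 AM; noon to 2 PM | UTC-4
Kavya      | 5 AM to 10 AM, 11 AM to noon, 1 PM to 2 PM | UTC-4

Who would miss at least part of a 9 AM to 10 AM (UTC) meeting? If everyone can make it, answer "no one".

Farrukh in UTC: 10:00-14:00, 15:00-19:00.
Imani in UTC: 11:00-12:00, 15:00-19:00.
Jonas in UTC: 09:00-12:00, 16:00-19:00.
Sven in UTC: 11:00-15:00, 17:00-19:00.
Vanya in UTC: 11:00-12:00, 13:00-15:00, 16:00-18:00 (add 4h to convert from UTC-4).
Kavya in UTC: 09:00-14:00, 15:00-16:00, 17:00-18:00 (add 4h to convert from UTC-4).
Farrukh: not fully free for 09:00-10:00. Imani: not fully free for 09:00-10:00. Jonas: free for 09:00-10:00. Sven: not fully free for 09:00-10:00. Vanya: not fully free for 09:00-10:00. Kavya: free for 09:00-10:00.

Farrukh, Imani, Sven, Vanya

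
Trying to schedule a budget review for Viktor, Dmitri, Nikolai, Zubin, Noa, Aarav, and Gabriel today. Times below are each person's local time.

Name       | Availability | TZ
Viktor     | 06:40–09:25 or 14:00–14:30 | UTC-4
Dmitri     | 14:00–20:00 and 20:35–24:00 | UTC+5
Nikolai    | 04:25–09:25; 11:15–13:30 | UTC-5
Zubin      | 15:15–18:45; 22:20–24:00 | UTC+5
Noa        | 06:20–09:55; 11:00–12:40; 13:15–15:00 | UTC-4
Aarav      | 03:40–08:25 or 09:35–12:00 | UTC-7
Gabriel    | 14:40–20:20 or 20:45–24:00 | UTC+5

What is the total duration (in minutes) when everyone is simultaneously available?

Viktor in UTC: 10:40-13:25, 18:00-18:30 (add 4h to convert from UTC-4).
Dmitri in UTC: 09:00-15:00, 15:35-19:00 (subtract 5h to convert from UTC+5).
Nikolai in UTC: 09:25-14:25, 16:15-18:30 (add 5h to convert from UTC-5).
Zubin in UTC: 10:15-13:45, 17:20-19:00 (subtract 5h to convert from UTC+5).
Noa in UTC: 10:20-13:55, 15:00-16:40, 17:15-19:00 (add 4h to convert from UTC-4).
Aarav in UTC: 10:40-15:25, 16:35-19:00 (add 7h to convert from UTC-7).
Gabriel in UTC: 09:40-15:20, 15:45-19:00 (subtract 5h to convert from UTC+5).
Viktor ∩ Dmitri: 10:40-13:25, 18:00-18:30.
Viktor ∩ Dmitri ∩ Nikolai: 10:40-13:25, 18:00-18:30.
Viktor ∩ Dmitri ∩ Nikolai ∩ Zubin: 10:40-13:25, 18:00-18:30.
Viktor ∩ Dmitri ∩ Nikolai ∩ Zubin ∩ Noa: 10:40-13:25, 18:00-18:30.
Viktor ∩ Dmitri ∩ Nikolai ∩ Zubin ∩ Noa ∩ Aarav: 10:40-13:25, 18:00-18:30.
Viktor ∩ Dmitri ∩ Nikolai ∩ Zubin ∩ Noa ∩ Aarav ∩ Gabriel: 10:40-13:25, 18:00-18:30.
Summing the common windows: 165 + 30 = 195 minutes.

195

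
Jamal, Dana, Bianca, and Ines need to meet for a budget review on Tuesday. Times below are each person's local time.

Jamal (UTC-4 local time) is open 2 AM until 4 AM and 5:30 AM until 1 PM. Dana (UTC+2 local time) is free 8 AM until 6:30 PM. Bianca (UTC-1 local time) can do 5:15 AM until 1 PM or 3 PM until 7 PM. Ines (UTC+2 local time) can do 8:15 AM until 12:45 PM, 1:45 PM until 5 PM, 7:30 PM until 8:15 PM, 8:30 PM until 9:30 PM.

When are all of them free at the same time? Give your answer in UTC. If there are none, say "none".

06:15-08:00, 09:30-10:45, 11:45-14:00

Jamal in UTC: 06:00-08:00, 09:30-17:00 (add 4h to convert from UTC-4).
Dana in UTC: 06:00-16:30 (subtract 2h to convert from UTC+2).
Bianca in UTC: 06:15-14:00, 16:00-20:00 (add 1h to convert from UTC-1).
Ines in UTC: 06:15-10:45, 11:45-15:00, 17:30-18:15, 18:30-19:30 (subtract 2h to convert from UTC+2).
Jamal ∩ Dana: 06:00-08:00, 09:30-16:30.
Jamal ∩ Dana ∩ Bianca: 06:15-08:00, 09:30-14:00, 16:00-16:30.
Jamal ∩ Dana ∩ Bianca ∩ Ines: 06:15-08:00, 09:30-10:45, 11:45-14:00.
So the common availability across everyone is 06:15-08:00, 09:30-10:45, 11:45-14:00.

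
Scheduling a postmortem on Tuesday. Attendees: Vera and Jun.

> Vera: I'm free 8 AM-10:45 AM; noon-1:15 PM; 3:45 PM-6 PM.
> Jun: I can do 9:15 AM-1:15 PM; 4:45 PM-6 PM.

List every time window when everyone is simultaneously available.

Vera ∩ Jun: 09:15-10:45, 12:00-13:15, 16:45-18:00.

09:15-10:45, 12:00-13:15, 16:45-18:00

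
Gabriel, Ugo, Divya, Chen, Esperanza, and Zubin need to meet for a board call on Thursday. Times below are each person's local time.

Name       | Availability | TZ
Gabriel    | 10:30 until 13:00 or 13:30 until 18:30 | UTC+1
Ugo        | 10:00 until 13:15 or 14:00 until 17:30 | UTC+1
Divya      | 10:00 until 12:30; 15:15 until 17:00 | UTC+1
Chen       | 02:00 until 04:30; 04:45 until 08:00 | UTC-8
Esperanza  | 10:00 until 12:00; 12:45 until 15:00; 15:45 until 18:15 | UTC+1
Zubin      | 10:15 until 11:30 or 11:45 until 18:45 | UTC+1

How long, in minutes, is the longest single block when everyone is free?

Gabriel in UTC: 09:30-12:00, 12:30-17:30 (subtract 1h to convert from UTC+1).
Ugo in UTC: 09:00-12:15, 13:00-16:30 (subtract 1h to convert from UTC+1).
Divya in UTC: 09:00-11:30, 14:15-16:00 (subtract 1h to convert from UTC+1).
Chen in UTC: 10:00-12:30, 12:45-16:00 (add 8h to convert from UTC-8).
Esperanza in UTC: 09:00-11:00, 11:45-14:00, 14:45-17:15 (subtract 1h to convert from UTC+1).
Zubin in UTC: 09:15-10:30, 10:45-17:45 (subtract 1h to convert from UTC+1).
Gabriel ∩ Ugo: 09:30-12:00, 13:00-16:30.
Gabriel ∩ Ugo ∩ Divya: 09:30-11:30, 14:15-16:00.
Gabriel ∩ Ugo ∩ Divya ∩ Chen: 10:00-11:30, 14:15-16:00.
Gabriel ∩ Ugo ∩ Divya ∩ Chen ∩ Esperanza: 10:00-11:00, 14:45-16:00.
Gabriel ∩ Ugo ∩ Divya ∩ Chen ∩ Esperanza ∩ Zubin: 10:00-10:30, 10:45-11:00, 14:45-16:00.
The longest is 14:45-16:00 at 75 minutes.

75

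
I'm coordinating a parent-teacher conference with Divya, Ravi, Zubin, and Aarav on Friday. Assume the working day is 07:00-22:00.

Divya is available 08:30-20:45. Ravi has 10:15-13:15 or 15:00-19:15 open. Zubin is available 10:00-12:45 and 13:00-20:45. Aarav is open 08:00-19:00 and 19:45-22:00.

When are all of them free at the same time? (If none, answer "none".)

Divya ∩ Ravi: 10:15-13:15, 15:00-19:15.
Divya ∩ Ravi ∩ Zubin: 10:15-12:45, 13:00-13:15, 15:00-19:15.
Divya ∩ Ravi ∩ Zubin ∩ Aarav: 10:15-12:45, 13:00-13:15, 15:00-19:00.

10:15-12:45, 13:00-13:15, 15:00-19:00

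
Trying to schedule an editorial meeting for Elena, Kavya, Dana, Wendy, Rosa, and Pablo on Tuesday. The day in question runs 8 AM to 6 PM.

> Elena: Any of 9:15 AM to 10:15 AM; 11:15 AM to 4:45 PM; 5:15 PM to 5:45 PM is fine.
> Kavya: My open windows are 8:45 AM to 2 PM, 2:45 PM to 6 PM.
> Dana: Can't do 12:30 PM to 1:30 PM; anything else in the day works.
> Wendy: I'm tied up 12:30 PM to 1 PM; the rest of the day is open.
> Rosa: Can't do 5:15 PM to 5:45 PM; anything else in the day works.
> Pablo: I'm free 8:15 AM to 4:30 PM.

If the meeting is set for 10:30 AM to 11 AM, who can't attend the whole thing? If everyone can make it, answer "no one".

Elena free: 09:15-10:15, 11:15-16:45, 17:15-17:45.
Kavya free: 08:45-14:00, 14:45-18:00.
Dana free: 08:00-12:30, 13:30-18:00 (invert busy blocks within the working day).
Wendy free: 08:00-12:30, 13:00-18:00 (invert busy blocks within the working day).
Rosa free: 08:00-17:15, 17:45-18:00 (invert busy blocks within the working day).
Pablo free: 08:15-16:30.
Elena: not fully free for 10:30-11:00. Kavya: free for 10:30-11:00. Dana: free for 10:30-11:00. Wendy: free for 10:30-11:00. Rosa: free for 10:30-11:00. Pablo: free for 10:30-11:00.

Elena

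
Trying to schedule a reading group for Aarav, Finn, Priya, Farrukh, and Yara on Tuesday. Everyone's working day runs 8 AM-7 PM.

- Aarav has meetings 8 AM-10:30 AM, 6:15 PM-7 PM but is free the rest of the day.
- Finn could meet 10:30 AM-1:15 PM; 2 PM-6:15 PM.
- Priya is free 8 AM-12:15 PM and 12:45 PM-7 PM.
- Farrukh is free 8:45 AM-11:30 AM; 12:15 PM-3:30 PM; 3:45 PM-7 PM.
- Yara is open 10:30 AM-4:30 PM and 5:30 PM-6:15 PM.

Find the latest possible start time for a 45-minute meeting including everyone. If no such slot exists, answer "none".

Aarav free: 10:30-18:15 (invert busy blocks within the working day).
Finn free: 10:30-13:15, 14:00-18:15.
Priya free: 08:00-12:15, 12:45-19:00.
Farrukh free: 08:45-11:30, 12:15-15:30, 15:45-19:00.
Yara free: 10:30-16:30, 17:30-18:15.
Aarav ∩ Finn: 10:30-13:15, 14:00-18:15.
Aarav ∩ Finn ∩ Priya: 10:30-12:15, 12:45-13:15, 14:00-18:15.
Aarav ∩ Finn ∩ Priya ∩ Farrukh: 10:30-11:30, 12:45-13:15, 14:00-15:30, 15:45-18:15.
Aarav ∩ Finn ∩ Priya ∩ Farrukh ∩ Yara: 10:30-11:30, 12:45-13:15, 14:00-15:30, 15:45-16:30, 17:30-18:15.
The last common window of at least 45 minutes is 17:30-18:15; a 45-minute meeting can start as late as 17:30 and still end by 18:15.

17:30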